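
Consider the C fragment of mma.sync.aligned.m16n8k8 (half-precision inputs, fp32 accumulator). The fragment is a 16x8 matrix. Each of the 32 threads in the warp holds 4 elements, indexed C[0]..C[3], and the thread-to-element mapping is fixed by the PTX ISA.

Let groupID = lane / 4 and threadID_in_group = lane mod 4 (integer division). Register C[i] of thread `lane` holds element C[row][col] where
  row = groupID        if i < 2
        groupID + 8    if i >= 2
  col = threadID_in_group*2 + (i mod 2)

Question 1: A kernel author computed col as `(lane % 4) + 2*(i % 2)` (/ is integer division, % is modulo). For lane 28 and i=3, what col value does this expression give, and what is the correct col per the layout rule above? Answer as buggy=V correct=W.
buggy=2 correct=1

`(lane % 4) + 2*(i % 2)`[28,3]=>2
lane 28: grp=7 (28/4), tig=0 (28%4)
i=3: r=7+8=15, c=0*2+1=1
col: 2 vs 1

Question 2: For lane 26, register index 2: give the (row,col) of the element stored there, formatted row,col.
14,4

lane 26->26/4=6, 26 mod 4=2
i=2  r:6+8->14  c:2·2+0->4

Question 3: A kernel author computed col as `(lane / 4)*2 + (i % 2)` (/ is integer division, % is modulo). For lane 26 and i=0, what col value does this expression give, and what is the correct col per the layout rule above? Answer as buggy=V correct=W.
`(lane / 4)*2 + (i % 2)`[26,0]=>12
lane 26: grp=6 (26/4), tig=2 (26%4)
i=0: r=6+0=6, c=2*2+0=4
col: 12 vs 4

buggy=12 correct=4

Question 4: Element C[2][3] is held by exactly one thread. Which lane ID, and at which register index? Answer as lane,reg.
9,1

r: 2->gid=2,r8=0  c: 3->tid=1,i&1=1
L=2*4+1=9  i=0*2+1=1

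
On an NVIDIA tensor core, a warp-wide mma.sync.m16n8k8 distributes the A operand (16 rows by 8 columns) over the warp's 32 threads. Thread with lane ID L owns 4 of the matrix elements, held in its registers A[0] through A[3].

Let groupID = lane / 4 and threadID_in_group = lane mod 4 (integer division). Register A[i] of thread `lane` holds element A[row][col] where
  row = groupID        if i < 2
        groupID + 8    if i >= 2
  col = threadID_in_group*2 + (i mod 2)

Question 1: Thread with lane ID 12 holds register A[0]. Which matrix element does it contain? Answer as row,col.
12: G=3,T=0
[0] (3+0,0*2+0) = (3,0)

3,0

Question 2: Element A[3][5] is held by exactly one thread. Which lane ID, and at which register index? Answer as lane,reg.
r:3=>grp=3,rB=0  c:5=>tig=2,lo=1
L=3*4+2=14  i=0*2+1=1

14,1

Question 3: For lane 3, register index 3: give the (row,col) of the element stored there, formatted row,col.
8,7

lane 3→3/4=0, 3 mod 4=3
i=3  r:0+8→8  c:2·3+1→7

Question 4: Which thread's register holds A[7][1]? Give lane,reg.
r=7->g=7,rb=0  c=1->t=0,b0=1
L=7*4+0=28  i=0*2+1=1

28,1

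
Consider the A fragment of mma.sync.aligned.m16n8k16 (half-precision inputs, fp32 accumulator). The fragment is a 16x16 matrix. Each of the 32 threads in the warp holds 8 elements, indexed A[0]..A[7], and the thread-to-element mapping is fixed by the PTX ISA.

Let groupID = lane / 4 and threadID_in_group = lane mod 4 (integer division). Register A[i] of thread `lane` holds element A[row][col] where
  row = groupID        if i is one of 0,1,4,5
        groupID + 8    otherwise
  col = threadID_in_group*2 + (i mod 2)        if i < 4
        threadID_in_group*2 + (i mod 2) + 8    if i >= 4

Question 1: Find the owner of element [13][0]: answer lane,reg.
20,2

r=13⇒gr=5,Rb=1  c=0⇒Cb=0,th=0,odd=0
L=5*4+0=20  i=0*4+1*2+0=2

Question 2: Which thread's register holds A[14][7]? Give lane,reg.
27,3

r: 14->gid=6,r8=1  c: 7->c8=0,tid=3,i&1=1
L=6*4+3=27  i=0*4+1*2+1=3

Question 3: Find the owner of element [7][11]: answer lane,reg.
29,5

r: 7->gid=7,r8=0  c: 11->c8=1,tid=1,i&1=1
L=7*4+1=29  i=1*4+0*2+1=5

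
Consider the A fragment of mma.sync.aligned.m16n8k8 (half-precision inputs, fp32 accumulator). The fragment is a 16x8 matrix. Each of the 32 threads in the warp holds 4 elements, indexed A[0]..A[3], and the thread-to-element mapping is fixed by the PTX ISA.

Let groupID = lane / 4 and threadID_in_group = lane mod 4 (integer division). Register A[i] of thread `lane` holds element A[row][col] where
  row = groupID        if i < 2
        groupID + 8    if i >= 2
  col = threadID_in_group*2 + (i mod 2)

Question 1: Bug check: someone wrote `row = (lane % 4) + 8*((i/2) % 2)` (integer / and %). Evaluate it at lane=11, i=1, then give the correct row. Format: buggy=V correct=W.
`(lane % 4) + 8*((i/2) % 2)`[11,1]=>3
11: grp=2,tig=3
[1] (2+0,3*2+1) = (2,7)
row: 3 vs 2

buggy=3 correct=2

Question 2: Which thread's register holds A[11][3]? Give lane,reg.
13,3

r=11⇒gr=3,Rb=1  c=3⇒th=1,odd=1
L=3*4+1=13  i=1*2+1=3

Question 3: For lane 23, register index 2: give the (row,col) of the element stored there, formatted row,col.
L=23->gid=23>>2=5, tid=23&3=3
[2]->row 5+8=13  col 3·2+0=6

13,6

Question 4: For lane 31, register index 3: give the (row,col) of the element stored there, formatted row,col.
15,7

31: g=7,t=3
[3] (7+8,3*2+1) = (15,7)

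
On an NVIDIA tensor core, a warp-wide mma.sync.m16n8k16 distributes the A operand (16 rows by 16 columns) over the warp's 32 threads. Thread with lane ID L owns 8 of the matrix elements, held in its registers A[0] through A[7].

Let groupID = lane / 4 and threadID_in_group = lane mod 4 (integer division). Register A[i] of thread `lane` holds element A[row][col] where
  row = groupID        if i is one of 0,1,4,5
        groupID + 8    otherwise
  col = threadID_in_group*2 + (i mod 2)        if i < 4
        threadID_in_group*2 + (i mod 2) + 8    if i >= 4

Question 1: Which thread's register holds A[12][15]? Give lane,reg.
r=12->g=4,rb=1  c=15->cb=1,t=3,b0=1
L=4*4+3=19  i=1*4+1*2+1=7

19,7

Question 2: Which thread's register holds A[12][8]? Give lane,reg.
16,6

r:12=>grp=4,rB=1  c:8=>cB=1,tig=0,lo=0
L=4*4+0=16  i=1*4+1*2+0=6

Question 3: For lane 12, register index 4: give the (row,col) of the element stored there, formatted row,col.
L=12->gid=12>>2=3, tid=12&3=0
[4]->row 3+0=3  col 0·2+0+8=8

3,8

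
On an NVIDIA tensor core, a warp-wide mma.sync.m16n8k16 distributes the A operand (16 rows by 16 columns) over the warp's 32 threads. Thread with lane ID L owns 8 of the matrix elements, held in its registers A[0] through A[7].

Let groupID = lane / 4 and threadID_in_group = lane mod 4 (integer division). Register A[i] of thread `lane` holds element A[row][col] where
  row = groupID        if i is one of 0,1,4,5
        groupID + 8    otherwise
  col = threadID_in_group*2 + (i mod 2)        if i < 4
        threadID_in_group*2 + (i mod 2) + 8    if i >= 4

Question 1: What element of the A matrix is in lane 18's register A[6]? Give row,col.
lane 18: G=4 (18/4), T=2 (18%4)
i=6: r=4+8=12, c=2*2+0+8=12

12,12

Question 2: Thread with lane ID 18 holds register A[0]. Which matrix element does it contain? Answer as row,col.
4,4

L=18->gid=18>>2=4, tid=18&3=2
[0]->row 4+0=4  col 2·2+0+0=4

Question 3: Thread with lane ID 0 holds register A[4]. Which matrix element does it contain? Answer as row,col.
0,8

lane 0→0/4=0, 0 mod 4=0
i=4  r:0+0→0  c:2·0+0+8→8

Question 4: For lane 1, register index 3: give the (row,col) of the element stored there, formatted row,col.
8,3

lane 1: grp=0 (1/4), tig=1 (1%4)
i=3: r=0+8=8, c=1*2+1+0=3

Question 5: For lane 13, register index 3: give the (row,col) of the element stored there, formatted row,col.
11,3

13: g=3,t=1
[3] (3+8,1*2+1+0) = (11,3)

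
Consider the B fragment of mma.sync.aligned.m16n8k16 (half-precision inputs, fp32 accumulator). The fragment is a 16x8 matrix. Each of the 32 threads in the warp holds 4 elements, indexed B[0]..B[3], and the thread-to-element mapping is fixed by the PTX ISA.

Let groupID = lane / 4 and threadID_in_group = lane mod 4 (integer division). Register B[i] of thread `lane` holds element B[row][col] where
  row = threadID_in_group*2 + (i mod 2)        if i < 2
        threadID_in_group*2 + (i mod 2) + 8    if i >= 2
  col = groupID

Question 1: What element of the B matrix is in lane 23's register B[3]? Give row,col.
15,5

lane 23→23/4=5, 23 mod 4=3
i=3  r:2·3+1+8→15  c:5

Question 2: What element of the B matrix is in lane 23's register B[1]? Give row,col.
23: gid=5,tid=3
[1] (3*2+1+0,5) = (7,5)

7,5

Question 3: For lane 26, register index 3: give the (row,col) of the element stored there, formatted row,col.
13,6

26: G=6,T=2
[3] (2*2+1+8,6) = (13,6)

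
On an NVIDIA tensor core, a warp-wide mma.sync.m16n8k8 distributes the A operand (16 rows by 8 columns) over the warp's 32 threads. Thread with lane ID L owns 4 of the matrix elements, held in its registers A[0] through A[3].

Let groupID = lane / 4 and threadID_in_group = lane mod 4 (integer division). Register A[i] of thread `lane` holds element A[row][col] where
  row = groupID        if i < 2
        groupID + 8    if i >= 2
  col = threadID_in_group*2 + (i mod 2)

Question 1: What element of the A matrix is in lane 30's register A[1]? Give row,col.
lane 30: g=7 (30/4), t=2 (30%4)
i=1: r=7+0=7, c=2*2+1=5

7,5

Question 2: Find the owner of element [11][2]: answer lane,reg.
r=11→G=3,rhi=1  c=2→T=1,p=0
L=3*4+1=13  i=1*2+0=2

13,2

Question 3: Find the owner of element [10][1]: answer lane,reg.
8,3

r=10⇒gr=2,Rb=1  c=1⇒th=0,odd=1
L=2*4+0=8  i=1*2+1=3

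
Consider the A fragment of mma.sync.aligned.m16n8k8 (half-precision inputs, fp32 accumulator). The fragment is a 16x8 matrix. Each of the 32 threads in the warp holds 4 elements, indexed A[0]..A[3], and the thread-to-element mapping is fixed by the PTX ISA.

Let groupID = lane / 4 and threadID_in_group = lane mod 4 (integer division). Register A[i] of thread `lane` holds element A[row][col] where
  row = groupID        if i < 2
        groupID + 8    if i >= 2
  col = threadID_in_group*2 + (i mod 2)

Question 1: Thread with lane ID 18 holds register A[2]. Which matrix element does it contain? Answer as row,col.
12,4

lane 18: gid=4 (18/4), tid=2 (18%4)
i=2: r=4+8=12, c=2*2+0=4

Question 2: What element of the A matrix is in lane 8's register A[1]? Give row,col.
lane 8: g=2 (8/4), t=0 (8%4)
i=1: r=2+0=2, c=0*2+1=1

2,1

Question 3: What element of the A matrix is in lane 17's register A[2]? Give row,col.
12,2

L=17->g=17>>2=4, t=17&3=1
[2]->row 4+8=12  col 1·2+0=2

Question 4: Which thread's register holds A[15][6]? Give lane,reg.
31,2

r: 15->gid=7,r8=1  c: 6->tid=3,i&1=0
L=7*4+3=31  i=1*2+0=2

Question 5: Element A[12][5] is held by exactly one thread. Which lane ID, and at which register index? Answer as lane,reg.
r=12⇒gr=4,Rb=1  c=5⇒th=2,odd=1
L=4*4+2=18  i=1*2+1=3

18,3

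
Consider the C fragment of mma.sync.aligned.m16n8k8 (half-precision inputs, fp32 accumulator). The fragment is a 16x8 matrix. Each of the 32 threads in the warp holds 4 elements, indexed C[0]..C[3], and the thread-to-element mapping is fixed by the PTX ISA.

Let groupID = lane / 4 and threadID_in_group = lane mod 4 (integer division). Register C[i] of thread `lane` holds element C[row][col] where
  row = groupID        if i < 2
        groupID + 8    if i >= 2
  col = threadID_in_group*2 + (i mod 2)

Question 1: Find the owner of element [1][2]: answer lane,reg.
5,0

r=1->g=1,rb=0  c=2->t=1,b0=0
L=1*4+1=5  i=0*2+0=0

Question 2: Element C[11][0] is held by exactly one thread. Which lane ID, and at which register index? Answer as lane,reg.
r=11->g=3,rb=1  c=0->t=0,b0=0
L=3*4+0=12  i=1*2+0=2

12,2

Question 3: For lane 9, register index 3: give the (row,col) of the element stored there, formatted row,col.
10,3

lane 9->9/4=2, 9 mod 4=1
i=3  r:2+8->10  c:2·1+1->3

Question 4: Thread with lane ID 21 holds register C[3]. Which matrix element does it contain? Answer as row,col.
13,3

21: gr=5,th=1
[3] (5+8,1*2+1) = (13,3)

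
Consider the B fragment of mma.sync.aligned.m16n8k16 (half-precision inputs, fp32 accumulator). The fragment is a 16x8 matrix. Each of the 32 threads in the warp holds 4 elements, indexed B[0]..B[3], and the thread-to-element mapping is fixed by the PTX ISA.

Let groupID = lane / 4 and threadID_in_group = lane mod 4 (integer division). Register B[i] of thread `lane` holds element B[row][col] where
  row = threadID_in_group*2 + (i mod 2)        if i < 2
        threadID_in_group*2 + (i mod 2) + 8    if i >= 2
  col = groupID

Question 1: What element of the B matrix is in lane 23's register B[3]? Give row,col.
15,5

L=23⇒gr=23>>2=5, th=23&3=3
[3]⇒row 3·2+1+8=15  col gr=5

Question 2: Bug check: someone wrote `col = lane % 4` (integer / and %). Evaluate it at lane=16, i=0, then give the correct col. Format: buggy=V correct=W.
`lane % 4`[16,0]->0
L=16->gid=16>>2=4, tid=16&3=0
[0]->row 0·2+0+0=0  col gid=4
col: 0 vs 4

buggy=0 correct=4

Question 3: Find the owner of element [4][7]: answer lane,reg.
c=7⇒gr=7  r=4⇒Rb=0,th=2,odd=0
L=7*4+2=30  i=0*2+0=0

30,0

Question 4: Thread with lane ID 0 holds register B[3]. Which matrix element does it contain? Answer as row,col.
lane 0->0/4=0, 0 mod 4=0
i=3  r:2·0+1+8->9  c:0

9,0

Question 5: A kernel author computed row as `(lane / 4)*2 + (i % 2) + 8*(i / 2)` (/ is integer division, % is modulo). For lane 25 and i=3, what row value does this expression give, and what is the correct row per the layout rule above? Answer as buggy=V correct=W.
`(lane / 4)*2 + (i % 2) + 8*(i / 2)`[25,3]->21
lane 25->25/4=6, 25 mod 4=1
i=3  r:2·1+1+8->11  c:6
row: 21 vs 11

buggy=21 correct=11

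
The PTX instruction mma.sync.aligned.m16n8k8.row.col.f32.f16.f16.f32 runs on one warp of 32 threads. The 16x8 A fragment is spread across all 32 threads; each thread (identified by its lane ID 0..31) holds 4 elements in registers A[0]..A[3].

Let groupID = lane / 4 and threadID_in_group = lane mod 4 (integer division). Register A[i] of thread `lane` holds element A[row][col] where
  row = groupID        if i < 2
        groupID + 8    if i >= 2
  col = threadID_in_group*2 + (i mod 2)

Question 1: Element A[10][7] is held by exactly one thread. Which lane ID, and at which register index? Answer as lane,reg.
11,3

r=10⇒gr=2,Rb=1  c=7⇒th=3,odd=1
L=2*4+3=11  i=1*2+1=3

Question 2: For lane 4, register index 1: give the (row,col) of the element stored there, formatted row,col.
1,1

lane 4->4/4=1, 4 mod 4=0
i=1  r:1+0->1  c:2·0+1->1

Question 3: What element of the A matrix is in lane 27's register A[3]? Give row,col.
14,7

L=27->g=27>>2=6, t=27&3=3
[3]->row 6+8=14  col 3·2+1=7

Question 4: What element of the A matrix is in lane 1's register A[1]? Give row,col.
0,3

1: G=0,T=1
[1] (0+0,1*2+1) = (0,3)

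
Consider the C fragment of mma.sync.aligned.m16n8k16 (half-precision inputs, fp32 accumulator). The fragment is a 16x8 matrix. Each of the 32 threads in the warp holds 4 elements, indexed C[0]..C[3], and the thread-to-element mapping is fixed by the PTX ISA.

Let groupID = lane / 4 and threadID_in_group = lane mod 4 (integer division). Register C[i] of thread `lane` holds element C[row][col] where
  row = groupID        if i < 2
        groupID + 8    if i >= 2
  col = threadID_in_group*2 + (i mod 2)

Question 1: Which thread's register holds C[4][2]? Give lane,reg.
r=4→G=4,rhi=0  c=2→T=1,p=0
L=4*4+1=17  i=0*2+0=0

17,0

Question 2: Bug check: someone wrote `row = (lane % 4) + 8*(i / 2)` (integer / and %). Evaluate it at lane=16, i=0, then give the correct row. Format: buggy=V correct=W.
`(lane % 4) + 8*(i / 2)`[16,0]→0
16: G=4,T=0
[0] (4+0,0*2+0) = (4,0)
row: 0 vs 4

buggy=0 correct=4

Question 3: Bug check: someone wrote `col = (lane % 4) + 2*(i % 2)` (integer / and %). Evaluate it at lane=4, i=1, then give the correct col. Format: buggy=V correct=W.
`(lane % 4) + 2*(i % 2)`[4,1]->2
4: g=1,t=0
[1] (1+0,0*2+1) = (1,1)
col: 2 vs 1

buggy=2 correct=1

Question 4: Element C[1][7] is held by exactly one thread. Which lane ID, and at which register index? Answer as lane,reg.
r=1→G=1,rhi=0  c=7→T=3,p=1
L=1*4+3=7  i=0*2+1=1

7,1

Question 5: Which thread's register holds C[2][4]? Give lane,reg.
r: 2->gid=2,r8=0  c: 4->tid=2,i&1=0
L=2*4+2=10  i=0*2+0=0

10,0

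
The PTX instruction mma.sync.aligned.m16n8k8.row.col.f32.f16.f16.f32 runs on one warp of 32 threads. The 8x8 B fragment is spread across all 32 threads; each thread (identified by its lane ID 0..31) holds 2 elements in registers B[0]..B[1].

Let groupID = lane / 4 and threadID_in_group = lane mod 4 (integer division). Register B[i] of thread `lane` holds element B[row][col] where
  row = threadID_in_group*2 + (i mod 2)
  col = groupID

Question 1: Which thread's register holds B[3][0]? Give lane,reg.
1,1

c=0⇒gr=0  r=3⇒th=1,odd=1
L=0*4+1=1  i=1=1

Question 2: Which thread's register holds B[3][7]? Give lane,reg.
c=7->g=7  r=3->t=1,b0=1
L=7*4+1=29  i=1=1

29,1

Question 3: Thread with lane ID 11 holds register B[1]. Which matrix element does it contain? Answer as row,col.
7,2

11: G=2,T=3
[1] (3*2+1,2) = (7,2)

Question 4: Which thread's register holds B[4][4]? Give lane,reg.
c:4=>grp=4  r:4=>tig=2,lo=0
L=4*4+2=18  i=0=0

18,0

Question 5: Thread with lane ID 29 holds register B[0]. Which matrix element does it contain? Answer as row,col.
2,7

L=29→G=29>>2=7, T=29&3=1
[0]→row 1·2+0=2  col G=7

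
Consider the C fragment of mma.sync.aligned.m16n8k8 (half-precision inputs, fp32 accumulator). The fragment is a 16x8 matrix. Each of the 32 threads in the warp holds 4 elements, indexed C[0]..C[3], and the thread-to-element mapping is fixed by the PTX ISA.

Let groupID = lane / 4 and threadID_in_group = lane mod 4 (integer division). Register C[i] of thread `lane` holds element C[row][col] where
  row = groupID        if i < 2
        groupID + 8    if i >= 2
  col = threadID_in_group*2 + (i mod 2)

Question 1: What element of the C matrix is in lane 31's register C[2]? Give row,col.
L=31->gid=31>>2=7, tid=31&3=3
[2]->row 7+8=15  col 3·2+0=6

15,6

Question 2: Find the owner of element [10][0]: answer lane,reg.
r=10->g=2,rb=1  c=0->t=0,b0=0
L=2*4+0=8  i=1*2+0=2

8,2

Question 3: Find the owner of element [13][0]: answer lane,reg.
r=13→G=5,rhi=1  c=0→T=0,p=0
L=5*4+0=20  i=1*2+0=2

20,2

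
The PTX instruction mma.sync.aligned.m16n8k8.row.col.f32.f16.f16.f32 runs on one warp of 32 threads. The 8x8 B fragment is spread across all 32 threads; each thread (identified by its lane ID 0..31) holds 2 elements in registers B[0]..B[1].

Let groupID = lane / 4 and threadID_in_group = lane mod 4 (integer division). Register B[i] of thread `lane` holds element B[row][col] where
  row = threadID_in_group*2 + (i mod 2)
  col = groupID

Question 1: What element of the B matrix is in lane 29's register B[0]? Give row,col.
2,7

L=29⇒gr=29>>2=7, th=29&3=1
[0]⇒row 1·2+0=2  col gr=7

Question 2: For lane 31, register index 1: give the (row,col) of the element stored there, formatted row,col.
7,7

lane 31: G=7 (31/4), T=3 (31%4)
i=1: r=3*2+1=7, c=G=7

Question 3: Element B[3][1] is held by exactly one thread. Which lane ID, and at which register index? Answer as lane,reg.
c=1⇒gr=1  r=3⇒th=1,odd=1
L=1*4+1=5  i=1=1

5,1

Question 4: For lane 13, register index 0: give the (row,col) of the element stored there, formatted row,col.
13: gid=3,tid=1
[0] (1*2+0,3) = (2,3)

2,3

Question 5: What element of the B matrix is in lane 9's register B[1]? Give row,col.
3,2

L=9⇒gr=9>>2=2, th=9&3=1
[1]⇒row 1·2+1=3  col gr=2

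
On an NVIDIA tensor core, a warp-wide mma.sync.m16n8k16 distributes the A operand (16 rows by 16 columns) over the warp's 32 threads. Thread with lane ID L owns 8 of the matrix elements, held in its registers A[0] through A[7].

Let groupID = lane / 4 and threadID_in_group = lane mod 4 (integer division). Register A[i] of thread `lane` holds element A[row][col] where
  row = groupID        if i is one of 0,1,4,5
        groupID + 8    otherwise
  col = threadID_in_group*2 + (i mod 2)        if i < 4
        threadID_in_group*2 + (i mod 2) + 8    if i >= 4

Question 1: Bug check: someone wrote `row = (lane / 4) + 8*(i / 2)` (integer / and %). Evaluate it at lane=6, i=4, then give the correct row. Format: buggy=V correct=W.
`(lane / 4) + 8*(i / 2)`[6,4]⇒17
lane 6: gr=1 (6/4), th=2 (6%4)
i=4: r=1+0=1, c=2*2+0+8=12
row: 17 vs 1

buggy=17 correct=1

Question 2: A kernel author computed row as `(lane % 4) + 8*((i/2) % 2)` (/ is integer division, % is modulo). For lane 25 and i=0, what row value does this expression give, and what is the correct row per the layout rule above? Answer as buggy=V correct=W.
buggy=1 correct=6

`(lane % 4) + 8*((i/2) % 2)`[25,0]→1
lane 25→25/4=6, 25 mod 4=1
i=0  r:6+0→6  c:2·1+0+0→2
row: 1 vs 6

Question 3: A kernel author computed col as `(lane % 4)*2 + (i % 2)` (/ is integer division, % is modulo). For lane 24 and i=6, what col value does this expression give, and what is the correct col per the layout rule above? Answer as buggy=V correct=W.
buggy=0 correct=8

`(lane % 4)*2 + (i % 2)`[24,6]=>0
lane 24: grp=6 (24/4), tig=0 (24%4)
i=6: r=6+8=14, c=0*2+0+8=8
col: 0 vs 8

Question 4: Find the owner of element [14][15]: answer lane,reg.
r=14⇒gr=6,Rb=1  c=15⇒Cb=1,th=3,odd=1
L=6*4+3=27  i=1*4+1*2+1=7

27,7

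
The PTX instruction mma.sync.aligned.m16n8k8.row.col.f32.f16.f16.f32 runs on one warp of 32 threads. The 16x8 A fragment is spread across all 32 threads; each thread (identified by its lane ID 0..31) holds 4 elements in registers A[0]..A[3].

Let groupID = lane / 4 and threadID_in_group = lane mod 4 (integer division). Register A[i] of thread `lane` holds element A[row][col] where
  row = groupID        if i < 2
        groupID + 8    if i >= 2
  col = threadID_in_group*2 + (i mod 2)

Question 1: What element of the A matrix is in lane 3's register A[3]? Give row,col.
lane 3->3/4=0, 3 mod 4=3
i=3  r:0+8->8  c:2·3+1->7

8,7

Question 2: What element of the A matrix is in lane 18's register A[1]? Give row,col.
lane 18→18/4=4, 18 mod 4=2
i=1  r:4+0→4  c:2·2+1→5

4,5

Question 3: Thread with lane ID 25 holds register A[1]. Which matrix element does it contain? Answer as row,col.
lane 25→25/4=6, 25 mod 4=1
i=1  r:6+0→6  c:2·1+1→3

6,3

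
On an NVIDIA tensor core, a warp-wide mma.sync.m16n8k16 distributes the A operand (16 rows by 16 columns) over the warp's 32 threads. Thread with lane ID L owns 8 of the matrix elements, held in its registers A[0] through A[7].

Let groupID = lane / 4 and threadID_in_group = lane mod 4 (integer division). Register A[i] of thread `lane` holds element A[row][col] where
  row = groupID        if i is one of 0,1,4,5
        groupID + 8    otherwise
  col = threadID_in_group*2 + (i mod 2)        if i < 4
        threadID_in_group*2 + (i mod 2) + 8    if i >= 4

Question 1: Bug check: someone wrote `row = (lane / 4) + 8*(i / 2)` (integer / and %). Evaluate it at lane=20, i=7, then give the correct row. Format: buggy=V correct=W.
buggy=29 correct=13

`(lane / 4) + 8*(i / 2)`[20,7]->29
L=20->gid=20>>2=5, tid=20&3=0
[7]->row 5+8=13  col 0·2+1+8=9
row: 29 vs 13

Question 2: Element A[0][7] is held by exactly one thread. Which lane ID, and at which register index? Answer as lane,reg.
r: 0->gid=0,r8=0  c: 7->c8=0,tid=3,i&1=1
L=0*4+3=3  i=0*4+0*2+1=1

3,1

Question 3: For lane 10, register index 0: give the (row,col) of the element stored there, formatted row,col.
2,4

10: gr=2,th=2
[0] (2+0,2*2+0+0) = (2,4)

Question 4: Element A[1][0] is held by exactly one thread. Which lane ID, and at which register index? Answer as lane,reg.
4,0

r=1⇒gr=1,Rb=0  c=0⇒Cb=0,th=0,odd=0
L=1*4+0=4  i=0*4+0*2+0=0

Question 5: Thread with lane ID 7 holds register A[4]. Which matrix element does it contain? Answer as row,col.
L=7->gid=7>>2=1, tid=7&3=3
[4]->row 1+0=1  col 3·2+0+8=14

1,14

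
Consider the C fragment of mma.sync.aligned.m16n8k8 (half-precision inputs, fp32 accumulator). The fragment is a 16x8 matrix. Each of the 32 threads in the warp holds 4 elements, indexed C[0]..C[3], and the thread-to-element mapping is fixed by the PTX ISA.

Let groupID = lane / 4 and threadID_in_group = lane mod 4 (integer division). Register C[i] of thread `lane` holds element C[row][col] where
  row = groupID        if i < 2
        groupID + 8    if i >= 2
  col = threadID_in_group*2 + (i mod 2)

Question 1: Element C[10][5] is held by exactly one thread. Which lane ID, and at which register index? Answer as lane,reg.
r=10→G=2,rhi=1  c=5→T=2,p=1
L=2*4+2=10  i=1*2+1=3

10,3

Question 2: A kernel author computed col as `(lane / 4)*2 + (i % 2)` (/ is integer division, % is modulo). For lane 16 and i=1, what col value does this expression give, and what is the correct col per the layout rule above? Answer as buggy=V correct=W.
`(lane / 4)*2 + (i % 2)`[16,1]⇒9
lane 16⇒16/4=4, 16 mod 4=0
i=1  r:4+0⇒4  c:2·0+1⇒1
col: 9 vs 1

buggy=9 correct=1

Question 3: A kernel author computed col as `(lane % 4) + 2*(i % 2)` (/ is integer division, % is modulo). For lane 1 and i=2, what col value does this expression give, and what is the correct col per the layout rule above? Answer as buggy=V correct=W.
buggy=1 correct=2

`(lane % 4) + 2*(i % 2)`[1,2]=>1
lane 1: grp=0 (1/4), tig=1 (1%4)
i=2: r=0+8=8, c=1*2+0=2
col: 1 vs 2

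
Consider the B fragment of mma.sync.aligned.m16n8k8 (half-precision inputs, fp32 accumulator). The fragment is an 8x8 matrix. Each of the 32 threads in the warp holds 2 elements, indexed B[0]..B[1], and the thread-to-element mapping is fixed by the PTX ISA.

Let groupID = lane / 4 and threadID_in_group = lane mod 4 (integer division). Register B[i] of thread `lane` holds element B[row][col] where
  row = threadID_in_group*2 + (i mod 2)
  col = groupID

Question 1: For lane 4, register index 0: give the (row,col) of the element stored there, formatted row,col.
L=4→G=4>>2=1, T=4&3=0
[0]→row 0·2+0=0  col G=1

0,1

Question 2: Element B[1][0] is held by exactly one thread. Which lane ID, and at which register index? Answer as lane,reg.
c:0=>grp=0  r:1=>tig=0,lo=1
L=0*4+0=0  i=1=1

0,1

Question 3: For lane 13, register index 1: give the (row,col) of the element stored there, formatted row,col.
lane 13->13/4=3, 13 mod 4=1
i=1  r:2·1+1->3  c:3

3,3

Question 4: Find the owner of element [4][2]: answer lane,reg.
c=2->g=2  r=4->t=2,b0=0
L=2*4+2=10  i=0=0

10,0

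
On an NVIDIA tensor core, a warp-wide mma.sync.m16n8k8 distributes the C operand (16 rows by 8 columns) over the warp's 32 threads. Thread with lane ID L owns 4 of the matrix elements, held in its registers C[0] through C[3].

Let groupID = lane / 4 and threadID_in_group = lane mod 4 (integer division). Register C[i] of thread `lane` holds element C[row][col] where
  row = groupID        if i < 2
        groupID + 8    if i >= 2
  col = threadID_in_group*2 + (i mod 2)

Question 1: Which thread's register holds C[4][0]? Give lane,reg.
r=4→G=4,rhi=0  c=0→T=0,p=0
L=4*4+0=16  i=0*2+0=0

16,0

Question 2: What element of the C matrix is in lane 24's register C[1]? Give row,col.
6,1

lane 24⇒24/4=6, 24 mod 4=0
i=1  r:6+0⇒6  c:2·0+1⇒1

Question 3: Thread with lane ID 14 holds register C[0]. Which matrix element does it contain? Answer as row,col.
3,4

lane 14: grp=3 (14/4), tig=2 (14%4)
i=0: r=3+0=3, c=2*2+0=4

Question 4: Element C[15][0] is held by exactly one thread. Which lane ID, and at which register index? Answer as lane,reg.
28,2

r=15⇒gr=7,Rb=1  c=0⇒th=0,odd=0
L=7*4+0=28  i=1*2+0=2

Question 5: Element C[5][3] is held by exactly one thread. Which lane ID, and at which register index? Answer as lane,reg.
21,1

r:5=>grp=5,rB=0  c:3=>tig=1,lo=1
L=5*4+1=21  i=0*2+1=1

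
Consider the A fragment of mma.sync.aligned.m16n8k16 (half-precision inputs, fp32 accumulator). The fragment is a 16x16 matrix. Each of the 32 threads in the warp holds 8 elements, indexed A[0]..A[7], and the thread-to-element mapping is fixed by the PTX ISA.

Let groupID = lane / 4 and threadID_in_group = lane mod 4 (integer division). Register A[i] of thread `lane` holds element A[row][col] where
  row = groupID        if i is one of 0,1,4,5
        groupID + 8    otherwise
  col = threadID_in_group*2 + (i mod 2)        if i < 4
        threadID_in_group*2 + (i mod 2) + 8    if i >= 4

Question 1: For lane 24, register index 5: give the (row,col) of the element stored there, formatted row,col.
lane 24=>24/4=6, 24 mod 4=0
i=5  r:6+0=>6  c:2·0+1+8=>9

6,9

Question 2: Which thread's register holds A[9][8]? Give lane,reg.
4,6

r=9->g=1,rb=1  c=8->cb=1,t=0,b0=0
L=1*4+0=4  i=1*4+1*2+0=6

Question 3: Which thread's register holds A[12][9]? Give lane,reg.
r=12→G=4,rhi=1  c=9→chi=1,T=0,p=1
L=4*4+0=16  i=1*4+1*2+1=7

16,7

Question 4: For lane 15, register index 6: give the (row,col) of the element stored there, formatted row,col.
L=15⇒gr=15>>2=3, th=15&3=3
[6]⇒row 3+8=11  col 3·2+0+8=14

11,14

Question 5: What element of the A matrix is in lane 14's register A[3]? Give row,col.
lane 14=>14/4=3, 14 mod 4=2
i=3  r:3+8=>11  c:2·2+1+0=>5

11,5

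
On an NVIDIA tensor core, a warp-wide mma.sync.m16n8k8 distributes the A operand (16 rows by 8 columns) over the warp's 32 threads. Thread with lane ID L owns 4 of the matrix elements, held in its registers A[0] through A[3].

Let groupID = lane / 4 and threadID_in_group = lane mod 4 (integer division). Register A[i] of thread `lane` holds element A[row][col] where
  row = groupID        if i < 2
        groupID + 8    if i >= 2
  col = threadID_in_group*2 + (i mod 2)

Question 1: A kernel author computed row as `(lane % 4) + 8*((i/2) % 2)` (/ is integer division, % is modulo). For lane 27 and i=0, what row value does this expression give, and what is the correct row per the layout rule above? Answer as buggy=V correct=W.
`(lane % 4) + 8*((i/2) % 2)`[27,0]->3
L=27->gid=27>>2=6, tid=27&3=3
[0]->row 6+0=6  col 3·2+0=6
row: 3 vs 6

buggy=3 correct=6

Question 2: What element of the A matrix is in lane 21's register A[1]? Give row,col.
lane 21->21/4=5, 21 mod 4=1
i=1  r:5+0->5  c:2·1+1->3

5,3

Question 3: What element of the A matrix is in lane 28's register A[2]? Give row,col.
lane 28: G=7 (28/4), T=0 (28%4)
i=2: r=7+8=15, c=0*2+0=0

15,0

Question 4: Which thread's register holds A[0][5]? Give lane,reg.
r=0->g=0,rb=0  c=5->t=2,b0=1
L=0*4+2=2  i=0*2+1=1

2,1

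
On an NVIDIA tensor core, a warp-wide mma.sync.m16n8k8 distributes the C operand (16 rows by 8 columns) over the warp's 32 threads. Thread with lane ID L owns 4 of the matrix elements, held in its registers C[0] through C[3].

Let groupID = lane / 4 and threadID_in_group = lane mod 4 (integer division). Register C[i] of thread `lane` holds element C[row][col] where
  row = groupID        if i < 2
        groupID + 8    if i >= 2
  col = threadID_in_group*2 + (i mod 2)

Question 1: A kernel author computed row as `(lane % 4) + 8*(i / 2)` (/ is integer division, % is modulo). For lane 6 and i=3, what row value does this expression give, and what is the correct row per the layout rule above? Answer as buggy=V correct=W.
buggy=10 correct=9

`(lane % 4) + 8*(i / 2)`[6,3]->10
lane 6: gid=1 (6/4), tid=2 (6%4)
i=3: r=1+8=9, c=2*2+1=5
row: 10 vs 9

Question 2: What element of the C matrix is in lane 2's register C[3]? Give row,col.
8,5

L=2→G=2>>2=0, T=2&3=2
[3]→row 0+8=8  col 2·2+1=5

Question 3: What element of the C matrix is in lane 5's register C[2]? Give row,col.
lane 5: gid=1 (5/4), tid=1 (5%4)
i=2: r=1+8=9, c=1*2+0=2

9,2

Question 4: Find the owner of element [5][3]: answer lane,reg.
r=5->g=5,rb=0  c=3->t=1,b0=1
L=5*4+1=21  i=0*2+1=1

21,1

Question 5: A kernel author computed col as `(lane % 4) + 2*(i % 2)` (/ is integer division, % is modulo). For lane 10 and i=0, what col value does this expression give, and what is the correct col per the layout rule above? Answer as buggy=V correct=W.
`(lane % 4) + 2*(i % 2)`[10,0]=>2
lane 10: grp=2 (10/4), tig=2 (10%4)
i=0: r=2+0=2, c=2*2+0=4
col: 2 vs 4

buggy=2 correct=4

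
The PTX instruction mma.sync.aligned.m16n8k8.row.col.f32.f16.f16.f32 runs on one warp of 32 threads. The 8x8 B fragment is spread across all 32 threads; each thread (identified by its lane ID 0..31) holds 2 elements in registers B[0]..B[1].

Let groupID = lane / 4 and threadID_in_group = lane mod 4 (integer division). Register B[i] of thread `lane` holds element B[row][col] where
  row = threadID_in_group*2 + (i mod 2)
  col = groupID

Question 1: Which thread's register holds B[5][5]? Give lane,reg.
22,1

c:5=>grp=5  r:5=>tig=2,lo=1
L=5*4+2=22  i=1=1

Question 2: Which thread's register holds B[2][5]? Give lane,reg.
21,0

c=5⇒gr=5  r=2⇒th=1,odd=0
L=5*4+1=21  i=0=0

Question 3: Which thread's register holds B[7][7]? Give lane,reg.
c=7→G=7  r=7→T=3,p=1
L=7*4+3=31  i=1=1

31,1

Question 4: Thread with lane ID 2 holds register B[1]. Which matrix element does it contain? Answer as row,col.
5,0

lane 2=>2/4=0, 2 mod 4=2
i=1  r:2·2+1=>5  c:0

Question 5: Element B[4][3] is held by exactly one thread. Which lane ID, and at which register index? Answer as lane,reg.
14,0

c:3=>grp=3  r:4=>tig=2,lo=0
L=3*4+2=14  i=0=0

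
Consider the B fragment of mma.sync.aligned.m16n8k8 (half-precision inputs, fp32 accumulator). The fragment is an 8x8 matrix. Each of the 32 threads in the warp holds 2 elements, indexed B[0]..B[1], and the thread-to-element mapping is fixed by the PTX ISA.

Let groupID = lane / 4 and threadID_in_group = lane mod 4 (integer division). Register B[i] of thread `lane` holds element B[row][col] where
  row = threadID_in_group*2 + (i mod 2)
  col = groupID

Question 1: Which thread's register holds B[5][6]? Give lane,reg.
26,1

c=6→G=6  r=5→T=2,p=1
L=6*4+2=26  i=1=1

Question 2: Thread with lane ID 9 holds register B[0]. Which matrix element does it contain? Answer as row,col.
2,2

lane 9: gr=2 (9/4), th=1 (9%4)
i=0: r=1*2+0=2, c=gr=2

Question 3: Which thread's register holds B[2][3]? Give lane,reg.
c=3⇒gr=3  r=2⇒th=1,odd=0
L=3*4+1=13  i=0=0

13,0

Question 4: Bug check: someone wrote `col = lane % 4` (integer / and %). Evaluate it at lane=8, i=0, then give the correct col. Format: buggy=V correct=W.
`lane % 4`[8,0]->0
lane 8: g=2 (8/4), t=0 (8%4)
i=0: r=0*2+0=0, c=g=2
col: 0 vs 2

buggy=0 correct=2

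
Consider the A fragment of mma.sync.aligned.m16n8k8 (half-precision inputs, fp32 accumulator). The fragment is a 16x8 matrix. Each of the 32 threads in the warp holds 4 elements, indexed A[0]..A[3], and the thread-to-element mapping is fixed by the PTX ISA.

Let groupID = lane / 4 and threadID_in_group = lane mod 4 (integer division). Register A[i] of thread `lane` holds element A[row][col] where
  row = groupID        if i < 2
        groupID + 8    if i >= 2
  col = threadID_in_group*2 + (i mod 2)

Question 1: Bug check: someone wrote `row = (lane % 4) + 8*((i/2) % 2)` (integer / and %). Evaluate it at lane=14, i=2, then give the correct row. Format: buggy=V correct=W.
`(lane % 4) + 8*((i/2) % 2)`[14,2]⇒10
L=14⇒gr=14>>2=3, th=14&3=2
[2]⇒row 3+8=11  col 2·2+0=4
row: 10 vs 11

buggy=10 correct=11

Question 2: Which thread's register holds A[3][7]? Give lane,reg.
15,1

r: 3->gid=3,r8=0  c: 7->tid=3,i&1=1
L=3*4+3=15  i=0*2+1=1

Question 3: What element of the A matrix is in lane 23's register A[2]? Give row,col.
lane 23->23/4=5, 23 mod 4=3
i=2  r:5+8->13  c:2·3+0->6

13,6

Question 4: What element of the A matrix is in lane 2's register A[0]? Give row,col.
2: gid=0,tid=2
[0] (0+0,2*2+0) = (0,4)

0,4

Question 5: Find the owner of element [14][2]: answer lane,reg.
25,2

r:14=>grp=6,rB=1  c:2=>tig=1,lo=0
L=6*4+1=25  i=1*2+0=2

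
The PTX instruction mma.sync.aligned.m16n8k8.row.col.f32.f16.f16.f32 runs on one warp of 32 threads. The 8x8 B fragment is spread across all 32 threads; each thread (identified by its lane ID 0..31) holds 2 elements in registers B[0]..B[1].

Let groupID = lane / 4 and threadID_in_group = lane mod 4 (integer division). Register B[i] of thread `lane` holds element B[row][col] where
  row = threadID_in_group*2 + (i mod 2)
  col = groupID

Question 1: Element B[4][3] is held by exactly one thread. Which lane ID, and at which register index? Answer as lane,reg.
14,0

c=3⇒gr=3  r=4⇒th=2,odd=0
L=3*4+2=14  i=0=0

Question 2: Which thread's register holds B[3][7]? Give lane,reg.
29,1

c:7=>grp=7  r:3=>tig=1,lo=1
L=7*4+1=29  i=1=1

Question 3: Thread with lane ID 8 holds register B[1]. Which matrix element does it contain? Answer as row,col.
1,2

L=8=>grp=8>>2=2, tig=8&3=0
[1]=>row 0·2+1=1  col grp=2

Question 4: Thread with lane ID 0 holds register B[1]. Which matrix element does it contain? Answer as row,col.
1,0

L=0→G=0>>2=0, T=0&3=0
[1]→row 0·2+1=1  col G=0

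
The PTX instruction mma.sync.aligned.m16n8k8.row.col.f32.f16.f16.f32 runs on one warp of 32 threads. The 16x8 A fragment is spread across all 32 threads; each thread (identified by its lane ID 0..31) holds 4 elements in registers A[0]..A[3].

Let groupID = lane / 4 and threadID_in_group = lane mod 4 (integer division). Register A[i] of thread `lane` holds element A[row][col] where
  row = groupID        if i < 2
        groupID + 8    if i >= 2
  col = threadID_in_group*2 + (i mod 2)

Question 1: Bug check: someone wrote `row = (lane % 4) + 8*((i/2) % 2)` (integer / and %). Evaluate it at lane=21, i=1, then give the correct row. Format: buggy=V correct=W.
`(lane % 4) + 8*((i/2) % 2)`[21,1]⇒1
L=21⇒gr=21>>2=5, th=21&3=1
[1]⇒row 5+0=5  col 1·2+1=3
row: 1 vs 5

buggy=1 correct=5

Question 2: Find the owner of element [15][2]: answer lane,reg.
29,2

r:15=>grp=7,rB=1  c:2=>tig=1,lo=0
L=7*4+1=29  i=1*2+0=2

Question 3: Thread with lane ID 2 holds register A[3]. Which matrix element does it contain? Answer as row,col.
2: g=0,t=2
[3] (0+8,2*2+1) = (8,5)

8,5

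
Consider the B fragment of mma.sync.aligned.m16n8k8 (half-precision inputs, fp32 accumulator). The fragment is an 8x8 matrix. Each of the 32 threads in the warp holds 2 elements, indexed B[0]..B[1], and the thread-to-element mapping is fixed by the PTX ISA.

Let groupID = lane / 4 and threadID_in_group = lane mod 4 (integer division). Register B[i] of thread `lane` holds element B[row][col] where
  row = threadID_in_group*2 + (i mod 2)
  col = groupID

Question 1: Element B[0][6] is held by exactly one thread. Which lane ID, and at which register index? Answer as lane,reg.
c: 6->gid=6  r: 0->tid=0,i&1=0
L=6*4+0=24  i=0=0

24,0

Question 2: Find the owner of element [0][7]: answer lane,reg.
28,0

c:7=>grp=7  r:0=>tig=0,lo=0
L=7*4+0=28  i=0=0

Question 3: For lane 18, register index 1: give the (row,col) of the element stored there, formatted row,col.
5,4

L=18→G=18>>2=4, T=18&3=2
[1]→row 2·2+1=5  col G=4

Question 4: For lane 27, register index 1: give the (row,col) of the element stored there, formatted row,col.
7,6

27: grp=6,tig=3
[1] (3*2+1,6) = (7,6)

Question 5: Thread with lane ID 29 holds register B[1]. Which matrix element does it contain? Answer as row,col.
3,7

lane 29: g=7 (29/4), t=1 (29%4)
i=1: r=1*2+1=3, c=g=7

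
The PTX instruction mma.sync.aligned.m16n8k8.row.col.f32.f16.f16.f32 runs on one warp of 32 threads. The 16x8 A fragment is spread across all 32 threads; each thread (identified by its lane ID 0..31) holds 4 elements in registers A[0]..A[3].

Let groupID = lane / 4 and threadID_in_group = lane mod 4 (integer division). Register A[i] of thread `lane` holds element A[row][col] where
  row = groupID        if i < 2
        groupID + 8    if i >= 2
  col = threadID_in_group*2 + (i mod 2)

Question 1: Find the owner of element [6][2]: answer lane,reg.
r=6->g=6,rb=0  c=2->t=1,b0=0
L=6*4+1=25  i=0*2+0=0

25,0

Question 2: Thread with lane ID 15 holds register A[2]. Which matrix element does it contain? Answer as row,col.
11,6

L=15=>grp=15>>2=3, tig=15&3=3
[2]=>row 3+8=11  col 3·2+0=6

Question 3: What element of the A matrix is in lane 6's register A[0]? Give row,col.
1,4

6: gr=1,th=2
[0] (1+0,2*2+0) = (1,4)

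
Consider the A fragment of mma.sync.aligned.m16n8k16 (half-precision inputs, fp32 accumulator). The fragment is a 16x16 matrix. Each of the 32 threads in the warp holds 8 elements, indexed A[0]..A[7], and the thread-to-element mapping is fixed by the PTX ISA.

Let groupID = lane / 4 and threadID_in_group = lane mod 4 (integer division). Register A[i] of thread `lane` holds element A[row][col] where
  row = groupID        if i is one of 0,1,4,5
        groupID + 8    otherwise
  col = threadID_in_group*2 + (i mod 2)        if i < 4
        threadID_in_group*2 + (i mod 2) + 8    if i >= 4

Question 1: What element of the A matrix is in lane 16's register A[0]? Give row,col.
lane 16: gr=4 (16/4), th=0 (16%4)
i=0: r=4+0=4, c=0*2+0+0=0

4,0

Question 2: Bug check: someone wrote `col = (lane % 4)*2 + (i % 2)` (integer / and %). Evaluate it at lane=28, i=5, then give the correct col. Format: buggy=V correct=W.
`(lane % 4)*2 + (i % 2)`[28,5]⇒1
lane 28⇒28/4=7, 28 mod 4=0
i=5  r:7+0⇒7  c:2·0+1+8⇒9
col: 1 vs 9

buggy=1 correct=9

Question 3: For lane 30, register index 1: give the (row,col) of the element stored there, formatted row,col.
L=30->gid=30>>2=7, tid=30&3=2
[1]->row 7+0=7  col 2·2+1+0=5

7,5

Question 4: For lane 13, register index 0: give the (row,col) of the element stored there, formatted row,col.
3,2

lane 13: G=3 (13/4), T=1 (13%4)
i=0: r=3+0=3, c=1*2+0+0=2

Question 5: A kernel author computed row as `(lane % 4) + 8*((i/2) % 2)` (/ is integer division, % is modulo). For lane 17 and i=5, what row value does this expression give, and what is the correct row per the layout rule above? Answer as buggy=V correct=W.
buggy=1 correct=4

`(lane % 4) + 8*((i/2) % 2)`[17,5]⇒1
17: gr=4,th=1
[5] (4+0,1*2+1+8) = (4,11)
row: 1 vs 4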